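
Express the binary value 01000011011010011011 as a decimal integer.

Sum of powers of 2 for each 1-bit:
2^0 + 2^1 + 2^3 + 2^4 + 2^7 + 2^9 + 2^10 + 2^12 + 2^13 + 2^18
= 1 + 2 + 8 + 16 + 128 + 512 + 1024 + 4096 + 8192 + 262144
= 276123



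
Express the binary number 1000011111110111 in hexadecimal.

Group into 4-bit nibbles from right:
  1000 = 8
  0111 = 7
  1111 = F
  0111 = 7
Result: 87F7



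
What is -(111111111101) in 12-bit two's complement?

Original (sign bit 1, negative): 111111111101
Step 1 - Invert all bits: 000000000010
Step 2 - Add 1: 000000000011
Verification: 111111111101 + 000000000011 = 1000000000000; discarding the end carry (carry out of the top bit) leaves the 12-bit value 000000000000, as required for x + (-x)



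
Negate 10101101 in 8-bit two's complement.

Original (sign bit 1, negative): 10101101
Step 1 - Invert all bits: 01010010
Step 2 - Add 1: 01010011
Verification: 10101101 + 01010011 = 100000000; discarding the end carry (carry out of the top bit) leaves the 8-bit value 00000000, as required for x + (-x)



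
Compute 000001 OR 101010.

OR: 1 when either bit is 1
  000001
| 101010
--------
  101011
Decimal: 1 | 42 = 43



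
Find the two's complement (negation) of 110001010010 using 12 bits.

Original (sign bit 1, negative): 110001010010
Step 1 - Invert all bits: 001110101101
Step 2 - Add 1: 001110101110
Verification: 110001010010 + 001110101110 = 1000000000000; discarding the end carry (carry out of the top bit) leaves the 12-bit value 000000000000, as required for x + (-x)



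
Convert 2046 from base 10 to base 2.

Using repeated division by 2:
2046 ÷ 2 = 1023 remainder 0
1023 ÷ 2 = 511 remainder 1
511 ÷ 2 = 255 remainder 1
255 ÷ 2 = 127 remainder 1
127 ÷ 2 = 63 remainder 1
63 ÷ 2 = 31 remainder 1
31 ÷ 2 = 15 remainder 1
15 ÷ 2 = 7 remainder 1
7 ÷ 2 = 3 remainder 1
3 ÷ 2 = 1 remainder 1
1 ÷ 2 = 0 remainder 1
Reading remainders bottom to top: 11111111110



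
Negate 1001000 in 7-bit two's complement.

Original (sign bit 1, negative): 1001000
Step 1 - Invert all bits: 0110111
Step 2 - Add 1: 0111000
Verification: 1001000 + 0111000 = 10000000; discarding the end carry (carry out of the top bit) leaves the 7-bit value 0000000, as required for x + (-x)



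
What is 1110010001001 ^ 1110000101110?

XOR: 1 when bits differ
  1110010001001
^ 1110000101110
---------------
  0000010100111
Decimal: 7305 ^ 7214 = 167



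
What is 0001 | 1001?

OR: 1 when either bit is 1
  0001
| 1001
------
  1001
Decimal: 1 | 9 = 9



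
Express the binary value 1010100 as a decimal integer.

Sum of powers of 2 for each 1-bit:
2^2 + 2^4 + 2^6
= 4 + 16 + 64
= 84



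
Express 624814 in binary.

Using repeated division by 2:
624814 ÷ 2 = 312407 remainder 0
312407 ÷ 2 = 156203 remainder 1
156203 ÷ 2 = 78101 remainder 1
78101 ÷ 2 = 39050 remainder 1
39050 ÷ 2 = 19525 remainder 0
19525 ÷ 2 = 9762 remainder 1
9762 ÷ 2 = 4881 remainder 0
4881 ÷ 2 = 2440 remainder 1
2440 ÷ 2 = 1220 remainder 0
1220 ÷ 2 = 610 remainder 0
610 ÷ 2 = 305 remainder 0
305 ÷ 2 = 152 remainder 1
152 ÷ 2 = 76 remainder 0
76 ÷ 2 = 38 remainder 0
38 ÷ 2 = 19 remainder 0
19 ÷ 2 = 9 remainder 1
9 ÷ 2 = 4 remainder 1
4 ÷ 2 = 2 remainder 0
2 ÷ 2 = 1 remainder 0
1 ÷ 2 = 0 remainder 1
Reading remainders bottom to top: 10011000100010101110



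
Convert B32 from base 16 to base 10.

Expand by place value (powers of 16):
Digit values: B = 11
B32 = 11 × 16^2 + 3 × 16^1 + 2 × 16^0
= 11 × 256 + 3 × 16 + 2 × 1
= 2816 + 48 + 2
= 2866



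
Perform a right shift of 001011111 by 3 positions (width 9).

Original: 001011111 (decimal 95)
Shift right by 3 positions
Drop the 3 low bits; fill with zeros on the left
Result: 000001011 (decimal 11)
Equivalent: 95 >> 3 = 95 ÷ 2^3 = 11



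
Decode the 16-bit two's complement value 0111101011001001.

Binary: 0111101011001001
Sign bit: 0 (non-negative)
Read directly as an unsigned value:
0111101011001001 = 16384 + 8192 + 4096 + 2048 + 512 + 128 + 64 + 8 + 1 = 31433
Value: 31433



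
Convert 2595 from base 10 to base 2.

Using repeated division by 2:
2595 ÷ 2 = 1297 remainder 1
1297 ÷ 2 = 648 remainder 1
648 ÷ 2 = 324 remainder 0
324 ÷ 2 = 162 remainder 0
162 ÷ 2 = 81 remainder 0
81 ÷ 2 = 40 remainder 1
40 ÷ 2 = 20 remainder 0
20 ÷ 2 = 10 remainder 0
10 ÷ 2 = 5 remainder 0
5 ÷ 2 = 2 remainder 1
2 ÷ 2 = 1 remainder 0
1 ÷ 2 = 0 remainder 1
Reading remainders bottom to top: 101000100011



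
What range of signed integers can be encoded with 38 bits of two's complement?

For 38-bit two's complement:
Minimum: -2^37 = -137438953472
Maximum: 2^37 - 1 = 137438953471



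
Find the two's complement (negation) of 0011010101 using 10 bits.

Original: 0011010101
Step 1 - Invert all bits: 1100101010
Step 2 - Add 1: 1100101011
Verification: 0011010101 + 1100101011 = 10000000000; discarding the end carry (carry out of the top bit) leaves the 10-bit value 0000000000, as required for x + (-x)



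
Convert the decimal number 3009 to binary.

Using repeated division by 2:
3009 ÷ 2 = 1504 remainder 1
1504 ÷ 2 = 752 remainder 0
752 ÷ 2 = 376 remainder 0
376 ÷ 2 = 188 remainder 0
188 ÷ 2 = 94 remainder 0
94 ÷ 2 = 47 remainder 0
47 ÷ 2 = 23 remainder 1
23 ÷ 2 = 11 remainder 1
11 ÷ 2 = 5 remainder 1
5 ÷ 2 = 2 remainder 1
2 ÷ 2 = 1 remainder 0
1 ÷ 2 = 0 remainder 1
Reading remainders bottom to top: 101111000001



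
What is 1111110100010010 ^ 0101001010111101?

XOR: 1 when bits differ
  1111110100010010
^ 0101001010111101
------------------
  1010111110101111
Decimal: 64786 ^ 21181 = 44975



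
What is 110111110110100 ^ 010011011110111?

XOR: 1 when bits differ
  110111110110100
^ 010011011110111
-----------------
  100100101000011
Decimal: 28596 ^ 9975 = 18755



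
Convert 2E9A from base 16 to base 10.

Expand by place value (powers of 16):
Digit values: E = 14, A = 10
2E9A = 2 × 16^3 + 14 × 16^2 + 9 × 16^1 + 10 × 16^0
= 2 × 4096 + 14 × 256 + 9 × 16 + 10 × 1
= 8192 + 3584 + 144 + 10
= 11930



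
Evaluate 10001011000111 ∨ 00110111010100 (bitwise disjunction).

OR: 1 when either bit is 1
  10001011000111
| 00110111010100
----------------
  10111111010111
Decimal: 8903 | 3540 = 12247



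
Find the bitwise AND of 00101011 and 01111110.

AND: 1 only when both bits are 1
  00101011
& 01111110
----------
  00101010
Decimal: 43 & 126 = 42



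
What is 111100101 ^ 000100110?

XOR: 1 when bits differ
  111100101
^ 000100110
-----------
  111000011
Decimal: 485 ^ 38 = 451



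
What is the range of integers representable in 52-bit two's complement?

For 52-bit two's complement:
Minimum: -2^51 = -2251799813685248
Maximum: 2^51 - 1 = 2251799813685247



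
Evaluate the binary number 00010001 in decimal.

Sum of powers of 2 for each 1-bit:
2^0 + 2^4
= 1 + 16
= 17



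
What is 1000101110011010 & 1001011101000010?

AND: 1 only when both bits are 1
  1000101110011010
& 1001011101000010
------------------
  1000001100000010
Decimal: 35738 & 38722 = 33538



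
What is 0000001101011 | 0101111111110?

OR: 1 when either bit is 1
  0000001101011
| 0101111111110
---------------
  0101111111111
Decimal: 107 | 3070 = 3071



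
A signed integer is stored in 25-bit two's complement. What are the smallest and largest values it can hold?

For 25-bit two's complement:
Minimum: -2^24 = -16777216
Maximum: 2^24 - 1 = 16777215



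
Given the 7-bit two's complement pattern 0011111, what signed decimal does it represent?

Binary: 0011111
Sign bit: 0 (non-negative)
Read directly as an unsigned value:
0011111 = 16 + 8 + 4 + 2 + 1 = 31
Value: 31



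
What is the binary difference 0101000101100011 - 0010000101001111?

Method 1 - Direct subtraction (column by column from the right: bit − bit − borrow-in; if negative, add 2 and borrow 1 from the next column):
borrow: 0100000000111000
        0101000101100011
-       0010000101001111
------------------------
        0011000000010100

Method 2 - Add two's complement:
Two's complement of 0010000101001111: invert → 1101111010110000, add 1 → 1101111010110001
  0101000101100011
+ 1101111010110001
------------------
 10011000000010100  (end carry out of the top bit = 1)
Discarding the end carry: 0011000000010100
Decimal check:
  0101000101100011 = 16384 + 4096 + 256 + 64 + 32 + 2 + 1 = 20835
  0010000101001111 = 8192 + 256 + 64 + 8 + 4 + 2 + 1 = 8527
  20835 - 8527 = 12308, and 0011000000010100 = 8192 + 4096 + 16 + 4 = 12308 ✓



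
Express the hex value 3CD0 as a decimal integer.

Expand by place value (powers of 16):
Digit values: C = 12, D = 13
3CD0 = 3 × 16^3 + 12 × 16^2 + 13 × 16^1 + 0 × 16^0
= 3 × 4096 + 12 × 256 + 13 × 16 + 0 × 1
= 12288 + 3072 + 208 + 0
= 15568



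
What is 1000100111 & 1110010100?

AND: 1 only when both bits are 1
  1000100111
& 1110010100
------------
  1000000100
Decimal: 551 & 916 = 516



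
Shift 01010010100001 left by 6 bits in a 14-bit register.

Original: 01010010100001 (decimal 5281)
Shift left by 6 positions
Append 6 zeros on the right and drop the 6 high bits that overflow the 14-bit width
Result: 10100001000000 (decimal 10304)
Equivalent: 5281 << 6 = 5281 × 2^6 = 337984, truncated to 14 bits = 10304



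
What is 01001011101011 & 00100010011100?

AND: 1 only when both bits are 1
  01001011101011
& 00100010011100
----------------
  00000010001000
Decimal: 4843 & 2204 = 136



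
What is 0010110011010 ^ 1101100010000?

XOR: 1 when bits differ
  0010110011010
^ 1101100010000
---------------
  1111010001010
Decimal: 1434 ^ 6928 = 7818



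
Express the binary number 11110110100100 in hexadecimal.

Group into 4-bit nibbles from right:
  0011 = 3
  1101 = D
  1010 = A
  0100 = 4
Result: 3DA4



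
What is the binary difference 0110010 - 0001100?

Method 1 - Direct subtraction (column by column from the right: bit − bit − borrow-in; if negative, add 2 and borrow 1 from the next column):
borrow: 0011000
        0110010
-       0001100
---------------
        0100110

Method 2 - Add two's complement:
Two's complement of 0001100: invert → 1110011, add 1 → 1110100
  0110010
+ 1110100
---------
 10100110  (end carry out of the top bit = 1)
Discarding the end carry: 0100110
Decimal check:
  0110010 = 32 + 16 + 2 = 50
  0001100 = 8 + 4 = 12
  50 - 12 = 38, and 0100110 = 32 + 4 + 2 = 38 ✓



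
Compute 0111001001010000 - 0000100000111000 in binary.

Method 1 - Direct subtraction (column by column from the right: bit − bit − borrow-in; if negative, add 2 and borrow 1 from the next column):
borrow: 0001000001110000
        0111001001010000
-       0000100000111000
------------------------
        0110101000011000

Method 2 - Add two's complement:
Two's complement of 0000100000111000: invert → 1111011111000111, add 1 → 1111011111001000
  0111001001010000
+ 1111011111001000
------------------
 10110101000011000  (end carry out of the top bit = 1)
Discarding the end carry: 0110101000011000
Decimal check:
  0111001001010000 = 16384 + 8192 + 4096 + 512 + 64 + 16 = 29264
  0000100000111000 = 2048 + 32 + 16 + 8 = 2104
  29264 - 2104 = 27160, and 0110101000011000 = 16384 + 8192 + 2048 + 512 + 16 + 8 = 27160 ✓



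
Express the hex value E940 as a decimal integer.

Expand by place value (powers of 16):
Digit values: E = 14
E940 = 14 × 16^3 + 9 × 16^2 + 4 × 16^1 + 0 × 16^0
= 14 × 4096 + 9 × 256 + 4 × 16 + 0 × 1
= 57344 + 2304 + 64 + 0
= 59712



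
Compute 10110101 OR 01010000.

OR: 1 when either bit is 1
  10110101
| 01010000
----------
  11110101
Decimal: 181 | 80 = 245



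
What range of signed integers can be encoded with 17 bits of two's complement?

For 17-bit two's complement:
Minimum: -2^16 = -65536
Maximum: 2^16 - 1 = 65535



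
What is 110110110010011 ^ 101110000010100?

XOR: 1 when bits differ
  110110110010011
^ 101110000010100
-----------------
  011000110000111
Decimal: 28051 ^ 23572 = 12679



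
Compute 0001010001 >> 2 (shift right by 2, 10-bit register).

Original: 0001010001 (decimal 81)
Shift right by 2 positions
Drop the 2 low bits; fill with zeros on the left
Result: 0000010100 (decimal 20)
Equivalent: 81 >> 2 = 81 ÷ 2^2 = 20



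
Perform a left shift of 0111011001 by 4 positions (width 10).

Original: 0111011001 (decimal 473)
Shift left by 4 positions
Append 4 zeros on the right and drop the 4 high bits that overflow the 10-bit width
Result: 0110010000 (decimal 400)
Equivalent: 473 << 4 = 473 × 2^4 = 7568, truncated to 10 bits = 400



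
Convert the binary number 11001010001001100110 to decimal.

Sum of powers of 2 for each 1-bit:
2^1 + 2^2 + 2^5 + 2^6 + 2^9 + 2^13 + 2^15 + 2^18 + 2^19
= 2 + 4 + 32 + 64 + 512 + 8192 + 32768 + 262144 + 524288
= 828006



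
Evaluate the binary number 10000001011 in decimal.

Sum of powers of 2 for each 1-bit:
2^0 + 2^1 + 2^3 + 2^10
= 1 + 2 + 8 + 1024
= 1035



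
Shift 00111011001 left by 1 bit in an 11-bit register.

Original: 00111011001 (decimal 473)
Shift left by 1 position
Append 1 zero on the right
Result: 01110110010 (decimal 946)
Equivalent: 473 << 1 = 473 × 2^1 = 946



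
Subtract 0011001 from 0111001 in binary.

Method 1 - Direct subtraction (column by column from the right: bit − bit − borrow-in; if negative, add 2 and borrow 1 from the next column):
borrow: 0000000
        0111001
-       0011001
---------------
        0100000

Method 2 - Add two's complement:
Two's complement of 0011001: invert → 1100110, add 1 → 1100111
  0111001
+ 1100111
---------
 10100000  (end carry out of the top bit = 1)
Discarding the end carry: 0100000
Decimal check:
  0111001 = 32 + 16 + 8 + 1 = 57
  0011001 = 16 + 8 + 1 = 25
  57 - 25 = 32, and 0100000 = 32 ✓



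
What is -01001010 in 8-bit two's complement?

Original: 01001010
Step 1 - Invert all bits: 10110101
Step 2 - Add 1: 10110110
Verification: 01001010 + 10110110 = 100000000; discarding the end carry (carry out of the top bit) leaves the 8-bit value 00000000, as required for x + (-x)



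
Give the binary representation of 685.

Using repeated division by 2:
685 ÷ 2 = 342 remainder 1
342 ÷ 2 = 171 remainder 0
171 ÷ 2 = 85 remainder 1
85 ÷ 2 = 42 remainder 1
42 ÷ 2 = 21 remainder 0
21 ÷ 2 = 10 remainder 1
10 ÷ 2 = 5 remainder 0
5 ÷ 2 = 2 remainder 1
2 ÷ 2 = 1 remainder 0
1 ÷ 2 = 0 remainder 1
Reading remainders bottom to top: 1010101101



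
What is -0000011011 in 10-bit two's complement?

Original: 0000011011
Step 1 - Invert all bits: 1111100100
Step 2 - Add 1: 1111100101
Verification: 0000011011 + 1111100101 = 10000000000; discarding the end carry (carry out of the top bit) leaves the 10-bit value 0000000000, as required for x + (-x)



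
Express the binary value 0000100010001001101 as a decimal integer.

Sum of powers of 2 for each 1-bit:
2^0 + 2^2 + 2^3 + 2^6 + 2^10 + 2^14
= 1 + 4 + 8 + 64 + 1024 + 16384
= 17485



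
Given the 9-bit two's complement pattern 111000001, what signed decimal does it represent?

Binary: 111000001
Sign bit: 1 (negative)
Invert: 000111110
Add 1:  000111111
Magnitude: 000111111 = 32 + 16 + 8 + 4 + 2 + 1 = 63
Value: -63



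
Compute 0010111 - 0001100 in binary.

Method 1 - Direct subtraction (column by column from the right: bit − bit − borrow-in; if negative, add 2 and borrow 1 from the next column):
borrow: 0010000
        0010111
-       0001100
---------------
        0001011

Method 2 - Add two's complement:
Two's complement of 0001100: invert → 1110011, add 1 → 1110100
  0010111
+ 1110100
---------
 10001011  (end carry out of the top bit = 1)
Discarding the end carry: 0001011
Decimal check:
  0010111 = 16 + 4 + 2 + 1 = 23
  0001100 = 8 + 4 = 12
  23 - 12 = 11, and 0001011 = 8 + 2 + 1 = 11 ✓



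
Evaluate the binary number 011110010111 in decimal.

Sum of powers of 2 for each 1-bit:
2^0 + 2^1 + 2^2 + 2^4 + 2^7 + 2^8 + 2^9 + 2^10
= 1 + 2 + 4 + 16 + 128 + 256 + 512 + 1024
= 1943



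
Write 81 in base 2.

Using repeated division by 2:
81 ÷ 2 = 40 remainder 1
40 ÷ 2 = 20 remainder 0
20 ÷ 2 = 10 remainder 0
10 ÷ 2 = 5 remainder 0
5 ÷ 2 = 2 remainder 1
2 ÷ 2 = 1 remainder 0
1 ÷ 2 = 0 remainder 1
Reading remainders bottom to top: 1010001



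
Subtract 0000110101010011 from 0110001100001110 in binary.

Method 1 - Direct subtraction (column by column from the right: bit − bit − borrow-in; if negative, add 2 and borrow 1 from the next column):
borrow: 0011101111100110
        0110001100001110
-       0000110101010011
------------------------
        0101010110111011

Method 2 - Add two's complement:
Two's complement of 0000110101010011: invert → 1111001010101100, add 1 → 1111001010101101
  0110001100001110
+ 1111001010101101
------------------
 10101010110111011  (end carry out of the top bit = 1)
Discarding the end carry: 0101010110111011
Decimal check:
  0110001100001110 = 16384 + 8192 + 512 + 256 + 8 + 4 + 2 = 25358
  0000110101010011 = 2048 + 1024 + 256 + 64 + 16 + 2 + 1 = 3411
  25358 - 3411 = 21947, and 0101010110111011 = 16384 + 4096 + 1024 + 256 + 128 + 32 + 16 + 8 + 2 + 1 = 21947 ✓



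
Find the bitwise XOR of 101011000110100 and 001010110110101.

XOR: 1 when bits differ
  101011000110100
^ 001010110110101
-----------------
  100001110000001
Decimal: 22068 ^ 5557 = 17281



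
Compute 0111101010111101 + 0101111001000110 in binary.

Add column by column from the right: bit + bit + carry-in; write the sum mod 2, carry 1 when the sum is 2 or 3.
carry:  1111110111111000
        0111101010111101
+       0101111001000110
------------------------
       01101100100000011
(the carry out of the leftmost column, 0, becomes the leading bit)
Decimal check:
  0111101010111101 = 16384 + 8192 + 4096 + 2048 + 512 + 128 + 32 + 16 + 8 + 4 + 1 = 31421
  0101111001000110 = 16384 + 4096 + 2048 + 1024 + 512 + 64 + 4 + 2 = 24134
  31421 + 24134 = 55555, and 01101100100000011 = 32768 + 16384 + 4096 + 2048 + 256 + 2 + 1 = 55555 ✓



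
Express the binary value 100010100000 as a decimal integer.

Sum of powers of 2 for each 1-bit:
2^5 + 2^7 + 2^11
= 32 + 128 + 2048
= 2208



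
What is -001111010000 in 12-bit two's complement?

Original: 001111010000
Step 1 - Invert all bits: 110000101111
Step 2 - Add 1: 110000110000
Verification: 001111010000 + 110000110000 = 1000000000000; discarding the end carry (carry out of the top bit) leaves the 12-bit value 000000000000, as required for x + (-x)



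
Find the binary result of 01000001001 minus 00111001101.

Method 1 - Direct subtraction (column by column from the right: bit − bit − borrow-in; if negative, add 2 and borrow 1 from the next column):
borrow: 01111111000
        01000001001
-       00111001101
-------------------
        00000111100

Method 2 - Add two's complement:
Two's complement of 00111001101: invert → 11000110010, add 1 → 11000110011
  01000001001
+ 11000110011
-------------
 100000111100  (end carry out of the top bit = 1)
Discarding the end carry: 00000111100
Decimal check:
  01000001001 = 512 + 8 + 1 = 521
  00111001101 = 256 + 128 + 64 + 8 + 4 + 1 = 461
  521 - 461 = 60, and 00000111100 = 32 + 16 + 8 + 4 = 60 ✓



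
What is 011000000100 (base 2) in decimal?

Sum of powers of 2 for each 1-bit:
2^2 + 2^9 + 2^10
= 4 + 512 + 1024
= 1540



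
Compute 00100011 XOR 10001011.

XOR: 1 when bits differ
  00100011
^ 10001011
----------
  10101000
Decimal: 35 ^ 139 = 168



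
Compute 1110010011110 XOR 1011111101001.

XOR: 1 when bits differ
  1110010011110
^ 1011111101001
---------------
  0101101110111
Decimal: 7326 ^ 6121 = 2935



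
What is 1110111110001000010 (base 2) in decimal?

Sum of powers of 2 for each 1-bit:
2^1 + 2^6 + 2^10 + 2^11 + 2^12 + 2^13 + 2^14 + 2^16 + 2^17 + 2^18
= 2 + 64 + 1024 + 2048 + 4096 + 8192 + 16384 + 65536 + 131072 + 262144
= 490562



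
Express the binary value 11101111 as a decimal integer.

Sum of powers of 2 for each 1-bit:
2^0 + 2^1 + 2^2 + 2^3 + 2^5 + 2^6 + 2^7
= 1 + 2 + 4 + 8 + 32 + 64 + 128
= 239



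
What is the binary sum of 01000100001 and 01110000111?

Add column by column from the right: bit + bit + carry-in; write the sum mod 2, carry 1 when the sum is 2 or 3.
carry:  10000001110
        01000100001
+       01110000111
-------------------
       010110101000
(the carry out of the leftmost column, 0, becomes the leading bit)
Decimal check:
  01000100001 = 512 + 32 + 1 = 545
  01110000111 = 512 + 256 + 128 + 4 + 2 + 1 = 903
  545 + 903 = 1448, and 010110101000 = 1024 + 256 + 128 + 32 + 8 = 1448 ✓



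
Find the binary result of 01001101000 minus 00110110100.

Method 1 - Direct subtraction (column by column from the right: bit − bit − borrow-in; if negative, add 2 and borrow 1 from the next column):
borrow: 01101101000
        01001101000
-       00110110100
-------------------
        00010110100

Method 2 - Add two's complement:
Two's complement of 00110110100: invert → 11001001011, add 1 → 11001001100
  01001101000
+ 11001001100
-------------
 100010110100  (end carry out of the top bit = 1)
Discarding the end carry: 00010110100
Decimal check:
  01001101000 = 512 + 64 + 32 + 8 = 616
  00110110100 = 256 + 128 + 32 + 16 + 4 = 436
  616 - 436 = 180, and 00010110100 = 128 + 32 + 16 + 4 = 180 ✓



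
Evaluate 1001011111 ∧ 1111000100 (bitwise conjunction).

AND: 1 only when both bits are 1
  1001011111
& 1111000100
------------
  1001000100
Decimal: 607 & 964 = 580



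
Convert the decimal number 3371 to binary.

Using repeated division by 2:
3371 ÷ 2 = 1685 remainder 1
1685 ÷ 2 = 842 remainder 1
842 ÷ 2 = 421 remainder 0
421 ÷ 2 = 210 remainder 1
210 ÷ 2 = 105 remainder 0
105 ÷ 2 = 52 remainder 1
52 ÷ 2 = 26 remainder 0
26 ÷ 2 = 13 remainder 0
13 ÷ 2 = 6 remainder 1
6 ÷ 2 = 3 remainder 0
3 ÷ 2 = 1 remainder 1
1 ÷ 2 = 0 remainder 1
Reading remainders bottom to top: 110100101011



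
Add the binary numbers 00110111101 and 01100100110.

Add column by column from the right: bit + bit + carry-in; write the sum mod 2, carry 1 when the sum is 2 or 3.
carry:  11001111000
        00110111101
+       01100100110
-------------------
       010011100011
(the carry out of the leftmost column, 0, becomes the leading bit)
Decimal check:
  00110111101 = 256 + 128 + 32 + 16 + 8 + 4 + 1 = 445
  01100100110 = 512 + 256 + 32 + 4 + 2 = 806
  445 + 806 = 1251, and 010011100011 = 1024 + 128 + 64 + 32 + 2 + 1 = 1251 ✓



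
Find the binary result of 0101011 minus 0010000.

Method 1 - Direct subtraction (column by column from the right: bit − bit − borrow-in; if negative, add 2 and borrow 1 from the next column):
borrow: 0100000
        0101011
-       0010000
---------------
        0011011

Method 2 - Add two's complement:
Two's complement of 0010000: invert → 1101111, add 1 → 1110000
  0101011
+ 1110000
---------
 10011011  (end carry out of the top bit = 1)
Discarding the end carry: 0011011
Decimal check:
  0101011 = 32 + 8 + 2 + 1 = 43
  0010000 = 16
  43 - 16 = 27, and 0011011 = 16 + 8 + 2 + 1 = 27 ✓



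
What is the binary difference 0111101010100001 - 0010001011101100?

Method 1 - Direct subtraction (column by column from the right: bit − bit − borrow-in; if negative, add 2 and borrow 1 from the next column):
borrow: 0000111111111000
        0111101010100001
-       0010001011101100
------------------------
        0101011110110101

Method 2 - Add two's complement:
Two's complement of 0010001011101100: invert → 1101110100010011, add 1 → 1101110100010100
  0111101010100001
+ 1101110100010100
------------------
 10101011110110101  (end carry out of the top bit = 1)
Discarding the end carry: 0101011110110101
Decimal check:
  0111101010100001 = 16384 + 8192 + 4096 + 2048 + 512 + 128 + 32 + 1 = 31393
  0010001011101100 = 8192 + 512 + 128 + 64 + 32 + 8 + 4 = 8940
  31393 - 8940 = 22453, and 0101011110110101 = 16384 + 4096 + 1024 + 512 + 256 + 128 + 32 + 16 + 4 + 1 = 22453 ✓



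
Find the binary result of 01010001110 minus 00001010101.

Method 1 - Direct subtraction (column by column from the right: bit − bit − borrow-in; if negative, add 2 and borrow 1 from the next column):
borrow: 00011100010
        01010001110
-       00001010101
-------------------
        01000111001

Method 2 - Add two's complement:
Two's complement of 00001010101: invert → 11110101010, add 1 → 11110101011
  01010001110
+ 11110101011
-------------
 101000111001  (end carry out of the top bit = 1)
Discarding the end carry: 01000111001
Decimal check:
  01010001110 = 512 + 128 + 8 + 4 + 2 = 654
  00001010101 = 64 + 16 + 4 + 1 = 85
  654 - 85 = 569, and 01000111001 = 512 + 32 + 16 + 8 + 1 = 569 ✓



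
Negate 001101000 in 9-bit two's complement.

Original: 001101000
Step 1 - Invert all bits: 110010111
Step 2 - Add 1: 110011000
Verification: 001101000 + 110011000 = 1000000000; discarding the end carry (carry out of the top bit) leaves the 9-bit value 000000000, as required for x + (-x)



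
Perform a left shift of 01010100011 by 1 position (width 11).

Original: 01010100011 (decimal 675)
Shift left by 1 position
Append 1 zero on the right
Result: 10101000110 (decimal 1350)
Equivalent: 675 << 1 = 675 × 2^1 = 1350



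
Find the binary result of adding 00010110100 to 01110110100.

Add column by column from the right: bit + bit + carry-in; write the sum mod 2, carry 1 when the sum is 2 or 3.
carry:  11101101000
        00010110100
+       01110110100
-------------------
       010001101000
(the carry out of the leftmost column, 0, becomes the leading bit)
Decimal check:
  00010110100 = 128 + 32 + 16 + 4 = 180
  01110110100 = 512 + 256 + 128 + 32 + 16 + 4 = 948
  180 + 948 = 1128, and 010001101000 = 1024 + 64 + 32 + 8 = 1128 ✓



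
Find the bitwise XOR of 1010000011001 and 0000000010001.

XOR: 1 when bits differ
  1010000011001
^ 0000000010001
---------------
  1010000001000
Decimal: 5145 ^ 17 = 5128



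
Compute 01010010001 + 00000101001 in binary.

Add column by column from the right: bit + bit + carry-in; write the sum mod 2, carry 1 when the sum is 2 or 3.
carry:  00000000010
        01010010001
+       00000101001
-------------------
       001010111010
(the carry out of the leftmost column, 0, becomes the leading bit)
Decimal check:
  01010010001 = 512 + 128 + 16 + 1 = 657
  00000101001 = 32 + 8 + 1 = 41
  657 + 41 = 698, and 001010111010 = 512 + 128 + 32 + 16 + 8 + 2 = 698 ✓



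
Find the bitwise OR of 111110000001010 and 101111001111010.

OR: 1 when either bit is 1
  111110000001010
| 101111001111010
-----------------
  111111001111010
Decimal: 31754 | 24186 = 32378



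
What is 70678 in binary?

Using repeated division by 2:
70678 ÷ 2 = 35339 remainder 0
35339 ÷ 2 = 17669 remainder 1
17669 ÷ 2 = 8834 remainder 1
8834 ÷ 2 = 4417 remainder 0
4417 ÷ 2 = 2208 remainder 1
2208 ÷ 2 = 1104 remainder 0
1104 ÷ 2 = 552 remainder 0
552 ÷ 2 = 276 remainder 0
276 ÷ 2 = 138 remainder 0
138 ÷ 2 = 69 remainder 0
69 ÷ 2 = 34 remainder 1
34 ÷ 2 = 17 remainder 0
17 ÷ 2 = 8 remainder 1
8 ÷ 2 = 4 remainder 0
4 ÷ 2 = 2 remainder 0
2 ÷ 2 = 1 remainder 0
1 ÷ 2 = 0 remainder 1
Reading remainders bottom to top: 10001010000010110



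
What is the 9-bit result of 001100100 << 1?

Original: 001100100 (decimal 100)
Shift left by 1 position
Append 1 zero on the right
Result: 011001000 (decimal 200)
Equivalent: 100 << 1 = 100 × 2^1 = 200



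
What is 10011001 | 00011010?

OR: 1 when either bit is 1
  10011001
| 00011010
----------
  10011011
Decimal: 153 | 26 = 155



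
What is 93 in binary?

Using repeated division by 2:
93 ÷ 2 = 46 remainder 1
46 ÷ 2 = 23 remainder 0
23 ÷ 2 = 11 remainder 1
11 ÷ 2 = 5 remainder 1
5 ÷ 2 = 2 remainder 1
2 ÷ 2 = 1 remainder 0
1 ÷ 2 = 0 remainder 1
Reading remainders bottom to top: 1011101



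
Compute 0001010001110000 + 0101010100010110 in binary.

Add column by column from the right: bit + bit + carry-in; write the sum mod 2, carry 1 when the sum is 2 or 3.
carry:  0010100011100000
        0001010001110000
+       0101010100010110
------------------------
       00110100110000110
(the carry out of the leftmost column, 0, becomes the leading bit)
Decimal check:
  0001010001110000 = 4096 + 1024 + 64 + 32 + 16 = 5232
  0101010100010110 = 16384 + 4096 + 1024 + 256 + 16 + 4 + 2 = 21782
  5232 + 21782 = 27014, and 00110100110000110 = 16384 + 8192 + 2048 + 256 + 128 + 4 + 2 = 27014 ✓



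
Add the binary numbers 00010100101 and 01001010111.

Add column by column from the right: bit + bit + carry-in; write the sum mod 2, carry 1 when the sum is 2 or 3.
carry:  00000001110
        00010100101
+       01001010111
-------------------
       001011111100
(the carry out of the leftmost column, 0, becomes the leading bit)
Decimal check:
  00010100101 = 128 + 32 + 4 + 1 = 165
  01001010111 = 512 + 64 + 16 + 4 + 2 + 1 = 599
  165 + 599 = 764, and 001011111100 = 512 + 128 + 64 + 32 + 16 + 8 + 4 = 764 ✓



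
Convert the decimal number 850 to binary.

Using repeated division by 2:
850 ÷ 2 = 425 remainder 0
425 ÷ 2 = 212 remainder 1
212 ÷ 2 = 106 remainder 0
106 ÷ 2 = 53 remainder 0
53 ÷ 2 = 26 remainder 1
26 ÷ 2 = 13 remainder 0
13 ÷ 2 = 6 remainder 1
6 ÷ 2 = 3 remainder 0
3 ÷ 2 = 1 remainder 1
1 ÷ 2 = 0 remainder 1
Reading remainders bottom to top: 1101010010



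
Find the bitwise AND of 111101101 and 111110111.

AND: 1 only when both bits are 1
  111101101
& 111110111
-----------
  111100101
Decimal: 493 & 503 = 485



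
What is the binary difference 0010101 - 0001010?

Method 1 - Direct subtraction (column by column from the right: bit − bit − borrow-in; if negative, add 2 and borrow 1 from the next column):
borrow: 0010100
        0010101
-       0001010
---------------
        0001011

Method 2 - Add two's complement:
Two's complement of 0001010: invert → 1110101, add 1 → 1110110
  0010101
+ 1110110
---------
 10001011  (end carry out of the top bit = 1)
Discarding the end carry: 0001011
Decimal check:
  0010101 = 16 + 4 + 1 = 21
  0001010 = 8 + 2 = 10
  21 - 10 = 11, and 0001011 = 8 + 2 + 1 = 11 ✓



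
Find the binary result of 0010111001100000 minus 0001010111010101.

Method 1 - Direct subtraction (column by column from the right: bit − bit − borrow-in; if negative, add 2 and borrow 1 from the next column):
borrow: 0010001100111110
        0010111001100000
-       0001010111010101
------------------------
        0001100010001011

Method 2 - Add two's complement:
Two's complement of 0001010111010101: invert → 1110101000101010, add 1 → 1110101000101011
  0010111001100000
+ 1110101000101011
------------------
 10001100010001011  (end carry out of the top bit = 1)
Discarding the end carry: 0001100010001011
Decimal check:
  0010111001100000 = 8192 + 2048 + 1024 + 512 + 64 + 32 = 11872
  0001010111010101 = 4096 + 1024 + 256 + 128 + 64 + 16 + 4 + 1 = 5589
  11872 - 5589 = 6283, and 0001100010001011 = 4096 + 2048 + 128 + 8 + 2 + 1 = 6283 ✓



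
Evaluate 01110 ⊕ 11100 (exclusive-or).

XOR: 1 when bits differ
  01110
^ 11100
-------
  10010
Decimal: 14 ^ 28 = 18



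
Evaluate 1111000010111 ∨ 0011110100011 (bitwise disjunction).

OR: 1 when either bit is 1
  1111000010111
| 0011110100011
---------------
  1111110110111
Decimal: 7703 | 1955 = 8119



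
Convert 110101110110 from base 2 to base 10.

Sum of powers of 2 for each 1-bit:
2^1 + 2^2 + 2^4 + 2^5 + 2^6 + 2^8 + 2^10 + 2^11
= 2 + 4 + 16 + 32 + 64 + 256 + 1024 + 2048
= 3446



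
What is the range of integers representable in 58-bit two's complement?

For 58-bit two's complement:
Minimum: -2^57 = -144115188075855872
Maximum: 2^57 - 1 = 144115188075855871



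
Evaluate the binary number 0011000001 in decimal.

Sum of powers of 2 for each 1-bit:
2^0 + 2^6 + 2^7
= 1 + 64 + 128
= 193



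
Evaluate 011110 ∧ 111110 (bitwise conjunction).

AND: 1 only when both bits are 1
  011110
& 111110
--------
  011110
Decimal: 30 & 62 = 30



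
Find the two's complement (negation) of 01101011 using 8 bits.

Original: 01101011
Step 1 - Invert all bits: 10010100
Step 2 - Add 1: 10010101
Verification: 01101011 + 10010101 = 100000000; discarding the end carry (carry out of the top bit) leaves the 8-bit value 00000000, as required for x + (-x)



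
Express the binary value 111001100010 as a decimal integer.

Sum of powers of 2 for each 1-bit:
2^1 + 2^5 + 2^6 + 2^9 + 2^10 + 2^11
= 2 + 32 + 64 + 512 + 1024 + 2048
= 3682



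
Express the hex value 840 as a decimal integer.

Expand by place value (powers of 16):
840 = 8 × 16^2 + 4 × 16^1 + 0 × 16^0
= 8 × 256 + 4 × 16 + 0 × 1
= 2048 + 64 + 0
= 2112



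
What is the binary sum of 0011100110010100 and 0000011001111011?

Add column by column from the right: bit + bit + carry-in; write the sum mod 2, carry 1 when the sum is 2 or 3.
carry:  0111111111100000
        0011100110010100
+       0000011001111011
------------------------
       00100000000001111
(the carry out of the leftmost column, 0, becomes the leading bit)
Decimal check:
  0011100110010100 = 8192 + 4096 + 2048 + 256 + 128 + 16 + 4 = 14740
  0000011001111011 = 1024 + 512 + 64 + 32 + 16 + 8 + 2 + 1 = 1659
  14740 + 1659 = 16399, and 00100000000001111 = 16384 + 8 + 4 + 2 + 1 = 16399 ✓



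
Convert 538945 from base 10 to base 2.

Using repeated division by 2:
538945 ÷ 2 = 269472 remainder 1
269472 ÷ 2 = 134736 remainder 0
134736 ÷ 2 = 67368 remainder 0
67368 ÷ 2 = 33684 remainder 0
33684 ÷ 2 = 16842 remainder 0
16842 ÷ 2 = 8421 remainder 0
8421 ÷ 2 = 4210 remainder 1
4210 ÷ 2 = 2105 remainder 0
2105 ÷ 2 = 1052 remainder 1
1052 ÷ 2 = 526 remainder 0
526 ÷ 2 = 263 remainder 0
263 ÷ 2 = 131 remainder 1
131 ÷ 2 = 65 remainder 1
65 ÷ 2 = 32 remainder 1
32 ÷ 2 = 16 remainder 0
16 ÷ 2 = 8 remainder 0
8 ÷ 2 = 4 remainder 0
4 ÷ 2 = 2 remainder 0
2 ÷ 2 = 1 remainder 0
1 ÷ 2 = 0 remainder 1
Reading remainders bottom to top: 10000011100101000001



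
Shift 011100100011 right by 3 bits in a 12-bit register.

Original: 011100100011 (decimal 1827)
Shift right by 3 positions
Drop the 3 low bits; fill with zeros on the left
Result: 000011100100 (decimal 228)
Equivalent: 1827 >> 3 = 1827 ÷ 2^3 = 228



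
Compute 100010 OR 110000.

OR: 1 when either bit is 1
  100010
| 110000
--------
  110010
Decimal: 34 | 48 = 50



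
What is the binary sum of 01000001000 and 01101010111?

Add column by column from the right: bit + bit + carry-in; write the sum mod 2, carry 1 when the sum is 2 or 3.
carry:  10000000000
        01000001000
+       01101010111
-------------------
       010101011111
(the carry out of the leftmost column, 0, becomes the leading bit)
Decimal check:
  01000001000 = 512 + 8 = 520
  01101010111 = 512 + 256 + 64 + 16 + 4 + 2 + 1 = 855
  520 + 855 = 1375, and 010101011111 = 1024 + 256 + 64 + 16 + 8 + 4 + 2 + 1 = 1375 ✓



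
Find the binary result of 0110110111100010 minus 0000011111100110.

Method 1 - Direct subtraction (column by column from the right: bit − bit − borrow-in; if negative, add 2 and borrow 1 from the next column):
borrow: 0000111111111000
        0110110111100010
-       0000011111100110
------------------------
        0110010111111100

Method 2 - Add two's complement:
Two's complement of 0000011111100110: invert → 1111100000011001, add 1 → 1111100000011010
  0110110111100010
+ 1111100000011010
------------------
 10110010111111100  (end carry out of the top bit = 1)
Discarding the end carry: 0110010111111100
Decimal check:
  0110110111100010 = 16384 + 8192 + 2048 + 1024 + 256 + 128 + 64 + 32 + 2 = 28130
  0000011111100110 = 1024 + 512 + 256 + 128 + 64 + 32 + 4 + 2 = 2022
  28130 - 2022 = 26108, and 0110010111111100 = 16384 + 8192 + 1024 + 256 + 128 + 64 + 32 + 16 + 8 + 4 = 26108 ✓



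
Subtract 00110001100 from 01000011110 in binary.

Method 1 - Direct subtraction (column by column from the right: bit − bit − borrow-in; if negative, add 2 and borrow 1 from the next column):
borrow: 01100000000
        01000011110
-       00110001100
-------------------
        00010010010

Method 2 - Add two's complement:
Two's complement of 00110001100: invert → 11001110011, add 1 → 11001110100
  01000011110
+ 11001110100
-------------
 100010010010  (end carry out of the top bit = 1)
Discarding the end carry: 00010010010
Decimal check:
  01000011110 = 512 + 16 + 8 + 4 + 2 = 542
  00110001100 = 256 + 128 + 8 + 4 = 396
  542 - 396 = 146, and 00010010010 = 128 + 16 + 2 = 146 ✓



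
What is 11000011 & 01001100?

AND: 1 only when both bits are 1
  11000011
& 01001100
----------
  01000000
Decimal: 195 & 76 = 64



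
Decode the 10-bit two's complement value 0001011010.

Binary: 0001011010
Sign bit: 0 (non-negative)
Read directly as an unsigned value:
0001011010 = 64 + 16 + 8 + 2 = 90
Value: 90



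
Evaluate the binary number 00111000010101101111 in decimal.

Sum of powers of 2 for each 1-bit:
2^0 + 2^1 + 2^2 + 2^3 + 2^5 + 2^6 + 2^8 + 2^10 + 2^15 + 2^16 + 2^17
= 1 + 2 + 4 + 8 + 32 + 64 + 256 + 1024 + 32768 + 65536 + 131072
= 230767



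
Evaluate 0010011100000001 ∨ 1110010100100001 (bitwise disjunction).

OR: 1 when either bit is 1
  0010011100000001
| 1110010100100001
------------------
  1110011100100001
Decimal: 9985 | 58657 = 59169



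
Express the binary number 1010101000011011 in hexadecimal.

Group into 4-bit nibbles from right:
  1010 = A
  1010 = A
  0001 = 1
  1011 = B
Result: AA1B



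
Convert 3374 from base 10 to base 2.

Using repeated division by 2:
3374 ÷ 2 = 1687 remainder 0
1687 ÷ 2 = 843 remainder 1
843 ÷ 2 = 421 remainder 1
421 ÷ 2 = 210 remainder 1
210 ÷ 2 = 105 remainder 0
105 ÷ 2 = 52 remainder 1
52 ÷ 2 = 26 remainder 0
26 ÷ 2 = 13 remainder 0
13 ÷ 2 = 6 remainder 1
6 ÷ 2 = 3 remainder 0
3 ÷ 2 = 1 remainder 1
1 ÷ 2 = 0 remainder 1
Reading remainders bottom to top: 110100101110



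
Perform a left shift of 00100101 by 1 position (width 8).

Original: 00100101 (decimal 37)
Shift left by 1 position
Append 1 zero on the right
Result: 01001010 (decimal 74)
Equivalent: 37 << 1 = 37 × 2^1 = 74



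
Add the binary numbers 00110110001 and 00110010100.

Add column by column from the right: bit + bit + carry-in; write the sum mod 2, carry 1 when the sum is 2 or 3.
carry:  01101100000
        00110110001
+       00110010100
-------------------
       001101000101
(the carry out of the leftmost column, 0, becomes the leading bit)
Decimal check:
  00110110001 = 256 + 128 + 32 + 16 + 1 = 433
  00110010100 = 256 + 128 + 16 + 4 = 404
  433 + 404 = 837, and 001101000101 = 512 + 256 + 64 + 4 + 1 = 837 ✓



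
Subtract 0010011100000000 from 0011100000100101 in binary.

Method 1 - Direct subtraction (column by column from the right: bit − bit − borrow-in; if negative, add 2 and borrow 1 from the next column):
borrow: 0000111000000000
        0011100000100101
-       0010011100000000
------------------------
        0001000100100101

Method 2 - Add two's complement:
Two's complement of 0010011100000000: invert → 1101100011111111, add 1 → 1101100100000000
  0011100000100101
+ 1101100100000000
------------------
 10001000100100101  (end carry out of the top bit = 1)
Discarding the end carry: 0001000100100101
Decimal check:
  0011100000100101 = 8192 + 4096 + 2048 + 32 + 4 + 1 = 14373
  0010011100000000 = 8192 + 1024 + 512 + 256 = 9984
  14373 - 9984 = 4389, and 0001000100100101 = 4096 + 256 + 32 + 4 + 1 = 4389 ✓



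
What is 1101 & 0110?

AND: 1 only when both bits are 1
  1101
& 0110
------
  0100
Decimal: 13 & 6 = 4



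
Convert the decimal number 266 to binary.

Using repeated division by 2:
266 ÷ 2 = 133 remainder 0
133 ÷ 2 = 66 remainder 1
66 ÷ 2 = 33 remainder 0
33 ÷ 2 = 16 remainder 1
16 ÷ 2 = 8 remainder 0
8 ÷ 2 = 4 remainder 0
4 ÷ 2 = 2 remainder 0
2 ÷ 2 = 1 remainder 0
1 ÷ 2 = 0 remainder 1
Reading remainders bottom to top: 100001010



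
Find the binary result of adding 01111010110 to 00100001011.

Add column by column from the right: bit + bit + carry-in; write the sum mod 2, carry 1 when the sum is 2 or 3.
carry:  11000111100
        01111010110
+       00100001011
-------------------
       010011100001
(the carry out of the leftmost column, 0, becomes the leading bit)
Decimal check:
  01111010110 = 512 + 256 + 128 + 64 + 16 + 4 + 2 = 982
  00100001011 = 256 + 8 + 2 + 1 = 267
  982 + 267 = 1249, and 010011100001 = 1024 + 128 + 64 + 32 + 1 = 1249 ✓

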